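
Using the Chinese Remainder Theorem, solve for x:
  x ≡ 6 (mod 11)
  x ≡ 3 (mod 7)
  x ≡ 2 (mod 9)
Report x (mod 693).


Moduli 11, 7, 9 are pairwise coprime; by CRT there is a unique solution modulo M = 11 · 7 · 9 = 693.
Solve pairwise, accumulating the modulus:
  Start with x ≡ 6 (mod 11).
  Combine with x ≡ 3 (mod 7): since gcd(11, 7) = 1, we get a unique residue mod 77.
    Write x = 6 + 11·t and substitute into x ≡ 3 (mod 7): 11·t ≡ 3 − 6 = -3 (mod 7).
    Reduce coefficients mod 7: 4·t ≡ 4 (mod 7).
    The inverse of 4 mod 7 is 2 (since 4·2 = 8 = 1·7 + 1), so t ≡ 2·4 = 8 ≡ 1 (mod 7).
    Then x = 6 + 11·1 = 17, valid modulo lcm(11, 7) = 77: x ≡ 17 (mod 77).
  Combine with x ≡ 2 (mod 9): since gcd(77, 9) = 1, we get a unique residue mod 693.
    Write x = 17 + 77·t and substitute into x ≡ 2 (mod 9): 77·t ≡ 2 − 17 = -15 (mod 9).
    Reduce coefficients mod 9: 5·t ≡ 3 (mod 9).
    The inverse of 5 mod 9 is 2 (since 5·2 = 10 = 1·9 + 1), so t ≡ 2·3 = 6 ≡ 6 (mod 9).
    Then x = 17 + 77·6 = 479, valid modulo lcm(77, 9) = 693: x ≡ 479 (mod 693).
Verify: 479 mod 11 = 6 ✓, 479 mod 7 = 3 ✓, 479 mod 9 = 2 ✓.

x ≡ 479 (mod 693).


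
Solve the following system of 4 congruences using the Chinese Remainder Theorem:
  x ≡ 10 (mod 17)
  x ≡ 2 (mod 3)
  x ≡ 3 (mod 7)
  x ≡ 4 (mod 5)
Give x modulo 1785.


Product of moduli M = 17 · 3 · 7 · 5 = 1785.
Merge one congruence at a time:
  Start: x ≡ 10 (mod 17).
  Combine with x ≡ 2 (mod 3); new modulus lcm = 51.
    Write x = 10 + 17·t and substitute into x ≡ 2 (mod 3): 17·t ≡ 2 − 10 = -8 (mod 3).
    Reduce coefficients mod 3: 2·t ≡ 1 (mod 3).
    The inverse of 2 mod 3 is 2 (since 2·2 = 4 = 1·3 + 1), so t ≡ 2·1 = 2 ≡ 2 (mod 3).
    Then x = 10 + 17·2 = 44, valid modulo lcm(17, 3) = 51: x ≡ 44 (mod 51).
  Combine with x ≡ 3 (mod 7); new modulus lcm = 357.
    Write x = 44 + 51·t and substitute into x ≡ 3 (mod 7): 51·t ≡ 3 − 44 = -41 (mod 7).
    Reduce coefficients mod 7: 2·t ≡ 1 (mod 7).
    The inverse of 2 mod 7 is 4 (since 2·4 = 8 = 1·7 + 1), so t ≡ 4·1 = 4 ≡ 4 (mod 7).
    Then x = 44 + 51·4 = 248, valid modulo lcm(51, 7) = 357: x ≡ 248 (mod 357).
  Combine with x ≡ 4 (mod 5); new modulus lcm = 1785.
    Write x = 248 + 357·t and substitute into x ≡ 4 (mod 5): 357·t ≡ 4 − 248 = -244 (mod 5).
    Reduce coefficients mod 5: 2·t ≡ 1 (mod 5).
    The inverse of 2 mod 5 is 3 (since 2·3 = 6 = 1·5 + 1), so t ≡ 3·1 = 3 ≡ 3 (mod 5).
    Then x = 248 + 357·3 = 1319, valid modulo lcm(357, 5) = 1785: x ≡ 1319 (mod 1785).
Verify against each original: 1319 mod 17 = 10, 1319 mod 3 = 2, 1319 mod 7 = 3, 1319 mod 5 = 4.

x ≡ 1319 (mod 1785).


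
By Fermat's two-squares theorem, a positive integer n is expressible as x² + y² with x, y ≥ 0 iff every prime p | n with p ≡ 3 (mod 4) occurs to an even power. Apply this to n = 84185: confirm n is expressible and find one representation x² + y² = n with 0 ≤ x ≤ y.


Step 1: Factor n = 84185 = 5 · 113 · 149.
Step 2: Check the mod-4 condition on each prime factor: 5 ≡ 1 (mod 4), exponent 1; 113 ≡ 1 (mod 4), exponent 1; 149 ≡ 1 (mod 4), exponent 1.
All primes ≡ 3 (mod 4) appear to even exponent (or don't appear), so by the two-squares theorem n IS expressible as a sum of two squares.
Step 3: Build a representation. Here n = 5 · 113 · 149 is a product of primes ≡ 1 (mod 4). Each prime p ≡ 1 (mod 4) is itself a sum of two squares; find a² by testing p − a² for a perfect square:
  5: 5 − 1² = 4 = 2² ⇒ 5 = 1² + 2².
  113: 113 − 1² = 112, 113 − 2² = 109, 113 − 3² = 104, 113 − 4² = 97, 113 − 5² = 88, 113 − 6² = 77, 113 − 7² = 64 = 8² ⇒ 113 = 7² + 8².
  149: 149 − 1² = 148, 149 − 2² = 145, 149 − 3² = 140, 149 − 4² = 133, 149 − 5² = 124, 149 − 6² = 113, 149 − 7² = 100 = 10² ⇒ 149 = 7² + 10².
  Combine using the Brahmagupta–Fibonacci identity (a² + b²)(c² + d²) = (ac − bd)² + (ad + bc)² = (ac + bd)² + (ad − bc)²:
  5 · 113 = 565: from (1² + 2²)(7² + 8²), take (1·7 − 2·8, 1·8 + 2·7) = (7 − 16, 8 + 14) = (-9, 22); dropping signs (only squares matter) gives (9, 22); check 9² + 22² = 81 + 484 = 565 ✓.
  565 · 149 = 84185: from (9² + 22²)(7² + 10²), take (9·7 − 22·10, 9·10 + 22·7) = (63 − 220, 90 + 154) = (-157, 244); dropping signs (only squares matter) gives (157, 244); check 157² + 244² = 24649 + 59536 = 84185 ✓.
Step 4: Order so x ≤ y and verify: 157² + 244² = 24649 + 59536 = 84185 = n. ✓

n = 84185 = 157² + 244² (one valid representation with x ≤ y).


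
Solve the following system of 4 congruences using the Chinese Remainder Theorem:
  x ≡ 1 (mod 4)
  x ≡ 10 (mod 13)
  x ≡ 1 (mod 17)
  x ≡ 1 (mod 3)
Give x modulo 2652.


Product of moduli M = 4 · 13 · 17 · 3 = 2652.
Merge one congruence at a time:
  Start: x ≡ 1 (mod 4).
  Combine with x ≡ 10 (mod 13); new modulus lcm = 52.
    Write x = 1 + 4·t and substitute into x ≡ 10 (mod 13): 4·t ≡ 10 − 1 = 9 (mod 13).
    The inverse of 4 mod 13 is 10 (since 4·10 = 40 = 3·13 + 1), so t ≡ 10·9 = 90 ≡ 12 (mod 13).
    Then x = 1 + 4·12 = 49, valid modulo lcm(4, 13) = 52: x ≡ 49 (mod 52).
  Combine with x ≡ 1 (mod 17); new modulus lcm = 884.
    Write x = 49 + 52·t and substitute into x ≡ 1 (mod 17): 52·t ≡ 1 − 49 = -48 (mod 17).
    Reduce coefficients mod 17: 1·t ≡ 3 (mod 17).
    So t ≡ 3 (mod 17).
    Then x = 49 + 52·3 = 205, valid modulo lcm(52, 17) = 884: x ≡ 205 (mod 884).
  Combine with x ≡ 1 (mod 3); new modulus lcm = 2652.
    Write x = 205 + 884·t and substitute into x ≡ 1 (mod 3): 884·t ≡ 1 − 205 = -204 (mod 3).
    Reduce coefficients mod 3: 2·t ≡ 0 (mod 3).
    The inverse of 2 mod 3 is 2 (since 2·2 = 4 = 1·3 + 1), so t ≡ 2·0 = 0 ≡ 0 (mod 3).
    Then x = 205 + 884·0 = 205, valid modulo lcm(884, 3) = 2652: x ≡ 205 (mod 2652).
Verify against each original: 205 mod 4 = 1, 205 mod 13 = 10, 205 mod 17 = 1, 205 mod 3 = 1.

x ≡ 205 (mod 2652).


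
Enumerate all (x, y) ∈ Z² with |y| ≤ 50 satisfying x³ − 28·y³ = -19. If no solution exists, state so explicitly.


The equation is x³ - 28y³ = -19. For fixed y, x³ = 28·y³ − 19, so a solution requires the RHS to be a perfect cube.
Strategy: iterate y from -50 to 50, compute RHS = 28·y³ − 19, and check whether it is a (positive or negative) perfect cube.
Check small values of y:
  y = 0: RHS = -19 is not a perfect cube.
  y = 1: RHS = 9 is not a perfect cube.
  y = -1: RHS = -47 is not a perfect cube.
  y = 2: RHS = 205 is not a perfect cube.
  y = -2: RHS = -243 is not a perfect cube.
  y = 3: RHS = 737 is not a perfect cube.
  y = -3: RHS = -775 is not a perfect cube.
Continuing the search up to |y| = 50 finds no solutions either.
No (x, y) in the scanned range satisfies the equation.

No integer solutions with |y| ≤ 50.


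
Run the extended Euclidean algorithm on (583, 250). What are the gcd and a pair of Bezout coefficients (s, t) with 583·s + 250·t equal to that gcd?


Euclidean algorithm on (583, 250) — divide until remainder is 0:
  583 = 2 · 250 + 83
  250 = 3 · 83 + 1
  83 = 83 · 1 + 0
gcd(583, 250) = 1.
Track Bezout coefficients alongside the remainders: start with r₀ = 583 = a·1 + b·0 (s = 1, t = 0) and r₁ = 250 = a·0 + b·1 (s = 0, t = 1); each new remainder r_{k+1} = r_{k-1} − q_k·r_k inherits s_{k+1} = s_{k-1} − q_k·s_k, t_{k+1} = t_{k-1} − q_k·t_k, so r_k = a·s_k + b·t_k at every step:
  q = 2: r = 83, s = 1 − 2·0 = 1, t = 0 − 2·1 = -2  (check: 583·1 + 250·(-2) = 83)
  q = 3: r = 1, s = 0 − 3·1 = -3, t = 1 − 3·(-2) = 7  (check: 583·(-3) + 250·7 = 1)
The row with r = 1 (the gcd) gives the Bezout coefficients s = -3, t = 7.
Result: 583 · (-3) + 250 · (7) = 1.

gcd(583, 250) = 1; s = -3, t = 7 (check: 583·(-3) + 250·7 = 1).


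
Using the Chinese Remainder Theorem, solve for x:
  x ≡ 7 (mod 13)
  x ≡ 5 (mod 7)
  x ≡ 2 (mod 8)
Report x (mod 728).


Moduli 13, 7, 8 are pairwise coprime; by CRT there is a unique solution modulo M = 13 · 7 · 8 = 728.
Solve pairwise, accumulating the modulus:
  Start with x ≡ 7 (mod 13).
  Combine with x ≡ 5 (mod 7): since gcd(13, 7) = 1, we get a unique residue mod 91.
    Write x = 7 + 13·t and substitute into x ≡ 5 (mod 7): 13·t ≡ 5 − 7 = -2 (mod 7).
    Reduce coefficients mod 7: 6·t ≡ 5 (mod 7).
    The inverse of 6 mod 7 is 6 (since 6·6 = 36 = 5·7 + 1), so t ≡ 6·5 = 30 ≡ 2 (mod 7).
    Then x = 7 + 13·2 = 33, valid modulo lcm(13, 7) = 91: x ≡ 33 (mod 91).
  Combine with x ≡ 2 (mod 8): since gcd(91, 8) = 1, we get a unique residue mod 728.
    Write x = 33 + 91·t and substitute into x ≡ 2 (mod 8): 91·t ≡ 2 − 33 = -31 (mod 8).
    Reduce coefficients mod 8: 3·t ≡ 1 (mod 8).
    The inverse of 3 mod 8 is 3 (since 3·3 = 9 = 1·8 + 1), so t ≡ 3·1 = 3 ≡ 3 (mod 8).
    Then x = 33 + 91·3 = 306, valid modulo lcm(91, 8) = 728: x ≡ 306 (mod 728).
Verify: 306 mod 13 = 7 ✓, 306 mod 7 = 5 ✓, 306 mod 8 = 2 ✓.

x ≡ 306 (mod 728).


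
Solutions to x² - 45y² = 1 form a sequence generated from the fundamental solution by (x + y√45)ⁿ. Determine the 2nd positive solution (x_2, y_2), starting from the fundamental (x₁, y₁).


Step 1: Find the fundamental solution (x₁, y₁) of x² - 45y² = 1.
  Expand √45 as a continued fraction. a₀ = ⌊√45⌋ = 6; iterate m_{k+1} = d_k·a_k − m_k, d_{k+1} = (45 − m_{k+1}²)/d_k, a_{k+1} = ⌊(a₀ + m_{k+1})/d_{k+1}⌋ (starting m₀ = 0, d₀ = 1), with convergents p_k = a_k·p_{k-1} + p_{k-2}, q_k = a_k·q_{k-1} + q_{k-2} (p₋₁ = 1, q₋₁ = 0):
  k = 0: a₀ = 6; p₀/q₀ = 6/1; p₀² − 45·q₀² = 36 − 45 = -9.
  k = 1: m = 6, d = 9, a = ⌊(6 + 6)/9⌋ = 1; p/q = (1·6 + 1)/(1·1 + 0) = 7/1; p² − 45·q² = 49 − 45 = 4.
  k = 2: m = 3, d = 4, a = ⌊(6 + 3)/4⌋ = 2; p/q = (2·7 + 6)/(2·1 + 1) = 20/3; p² − 45·q² = 400 − 405 = -5.
  k = 3: m = 5, d = 5, a = ⌊(6 + 5)/5⌋ = 2; p/q = (2·20 + 7)/(2·3 + 1) = 47/7; p² − 45·q² = 2209 − 2205 = 4.
  k = 4: m = 5, d = 4, a = ⌊(6 + 5)/4⌋ = 2; p/q = (2·47 + 20)/(2·7 + 3) = 114/17; p² − 45·q² = 12996 − 13005 = -9.
  k = 5: m = 3, d = 9, a = ⌊(6 + 3)/9⌋ = 1; p/q = (1·114 + 47)/(1·17 + 7) = 161/24; p² − 45·q² = 25921 − 25920 = 1.
  The first convergent with p² − 45·q² = 1 gives the fundamental solution (x₁, y₁) = (161, 24).
Step 2: Apply the recurrence (x_{n+1}, y_{n+1}) = (x₁x_n + 45y₁y_n, x₁y_n + y₁x_n) repeatedly.
  From (x_1, y_1) = (161, 24): x_2 = 161·161 + 45·24·24 = 51841; y_2 = 161·24 + 24·161 = 7728.
Step 3: Verify x_2² - 45·y_2² = 2687489281 - 2687489280 = 1 (should be 1). ✓

(x_1, y_1) = (161, 24); (x_2, y_2) = (51841, 7728).


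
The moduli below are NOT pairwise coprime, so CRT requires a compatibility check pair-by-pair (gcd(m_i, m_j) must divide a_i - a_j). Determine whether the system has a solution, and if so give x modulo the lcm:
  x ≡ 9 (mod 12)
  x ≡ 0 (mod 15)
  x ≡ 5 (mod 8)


Moduli 12, 15, 8 are not pairwise coprime, so CRT works modulo lcm(m_i) when all pairwise compatibility conditions hold.
Pairwise compatibility: gcd(m_i, m_j) must divide a_i - a_j for every pair.
Merge one congruence at a time:
  Start: x ≡ 9 (mod 12).
  Combine with x ≡ 0 (mod 15): gcd(12, 15) = 3; 0 - 9 = -9, which IS divisible by 3, so compatible.
    Write x = 9 + 12·t and substitute into x ≡ 0 (mod 15): 12·t ≡ 0 − 9 = -9 (mod 15).
    Divide the congruence (and modulus) by g = 3: 4·t ≡ -3 (mod 5).
    Reduce coefficients mod 5: 4·t ≡ 2 (mod 5).
    The inverse of 4 mod 5 is 4 (since 4·4 = 16 = 3·5 + 1), so t ≡ 4·2 = 8 ≡ 3 (mod 5).
    Then x = 9 + 12·3 = 45, valid modulo lcm(12, 15) = 60: x ≡ 45 (mod 60).
  Combine with x ≡ 5 (mod 8): gcd(60, 8) = 4; 5 - 45 = -40, which IS divisible by 4, so compatible.
    Write x = 45 + 60·t and substitute into x ≡ 5 (mod 8): 60·t ≡ 5 − 45 = -40 (mod 8).
    Divide the congruence (and modulus) by g = 4: 15·t ≡ -10 (mod 2).
    Reduce coefficients mod 2: 1·t ≡ 0 (mod 2).
    So t ≡ 0 (mod 2).
    Then x = 45 + 60·0 = 45, valid modulo lcm(60, 8) = 120: x ≡ 45 (mod 120).
Verify: 45 mod 12 = 9, 45 mod 15 = 0, 45 mod 8 = 5.

x ≡ 45 (mod 120).


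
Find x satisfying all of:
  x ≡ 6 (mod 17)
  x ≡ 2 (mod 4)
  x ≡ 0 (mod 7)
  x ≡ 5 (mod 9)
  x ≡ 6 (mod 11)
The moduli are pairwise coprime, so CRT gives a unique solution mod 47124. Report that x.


Product of moduli M = 17 · 4 · 7 · 9 · 11 = 47124.
Merge one congruence at a time:
  Start: x ≡ 6 (mod 17).
  Combine with x ≡ 2 (mod 4); new modulus lcm = 68.
    Write x = 6 + 17·t and substitute into x ≡ 2 (mod 4): 17·t ≡ 2 − 6 = -4 (mod 4).
    Reduce coefficients mod 4: 1·t ≡ 0 (mod 4).
    So t ≡ 0 (mod 4).
    Then x = 6 + 17·0 = 6, valid modulo lcm(17, 4) = 68: x ≡ 6 (mod 68).
  Combine with x ≡ 0 (mod 7); new modulus lcm = 476.
    Write x = 6 + 68·t and substitute into x ≡ 0 (mod 7): 68·t ≡ 0 − 6 = -6 (mod 7).
    Reduce coefficients mod 7: 5·t ≡ 1 (mod 7).
    The inverse of 5 mod 7 is 3 (since 5·3 = 15 = 2·7 + 1), so t ≡ 3·1 = 3 ≡ 3 (mod 7).
    Then x = 6 + 68·3 = 210, valid modulo lcm(68, 7) = 476: x ≡ 210 (mod 476).
  Combine with x ≡ 5 (mod 9); new modulus lcm = 4284.
    Write x = 210 + 476·t and substitute into x ≡ 5 (mod 9): 476·t ≡ 5 − 210 = -205 (mod 9).
    Reduce coefficients mod 9: 8·t ≡ 2 (mod 9).
    The inverse of 8 mod 9 is 8 (since 8·8 = 64 = 7·9 + 1), so t ≡ 8·2 = 16 ≡ 7 (mod 9).
    Then x = 210 + 476·7 = 3542, valid modulo lcm(476, 9) = 4284: x ≡ 3542 (mod 4284).
  Combine with x ≡ 6 (mod 11); new modulus lcm = 47124.
    Write x = 3542 + 4284·t and substitute into x ≡ 6 (mod 11): 4284·t ≡ 6 − 3542 = -3536 (mod 11).
    Reduce coefficients mod 11: 5·t ≡ 6 (mod 11).
    The inverse of 5 mod 11 is 9 (since 5·9 = 45 = 4·11 + 1), so t ≡ 9·6 = 54 ≡ 10 (mod 11).
    Then x = 3542 + 4284·10 = 46382, valid modulo lcm(4284, 11) = 47124: x ≡ 46382 (mod 47124).
Verify against each original: 46382 mod 17 = 6, 46382 mod 4 = 2, 46382 mod 7 = 0, 46382 mod 9 = 5, 46382 mod 11 = 6.

x ≡ 46382 (mod 47124).


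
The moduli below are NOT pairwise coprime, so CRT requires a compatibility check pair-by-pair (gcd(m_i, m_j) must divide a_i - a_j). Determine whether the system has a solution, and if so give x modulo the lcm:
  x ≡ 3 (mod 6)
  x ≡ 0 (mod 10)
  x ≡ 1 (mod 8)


Moduli 6, 10, 8 are not pairwise coprime, so CRT works modulo lcm(m_i) when all pairwise compatibility conditions hold.
Pairwise compatibility: gcd(m_i, m_j) must divide a_i - a_j for every pair.
Merge one congruence at a time:
  Start: x ≡ 3 (mod 6).
  Combine with x ≡ 0 (mod 10): gcd(6, 10) = 2, and 0 - 3 = -3 is NOT divisible by 2.
    ⇒ system is inconsistent (no integer solution).

No solution (the system is inconsistent).


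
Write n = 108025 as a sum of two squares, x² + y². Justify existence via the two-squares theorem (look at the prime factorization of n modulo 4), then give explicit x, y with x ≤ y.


Step 1: Factor n = 108025 = 5^2 · 29 · 149.
Step 2: Check the mod-4 condition on each prime factor: 5 ≡ 1 (mod 4), exponent 2; 29 ≡ 1 (mod 4), exponent 1; 149 ≡ 1 (mod 4), exponent 1.
All primes ≡ 3 (mod 4) appear to even exponent (or don't appear), so by the two-squares theorem n IS expressible as a sum of two squares.
Step 3: Build a representation. Group n = k² · m with k = 5 and m = 29 · 149 = 4321 (a product of primes ≡ 1 (mod 4)); a representation of m scales to one of n via (k·x)² + (k·y)² = k²(x² + y²). Each prime p ≡ 1 (mod 4) is itself a sum of two squares; find a² by testing p − a² for a perfect square:
  29: 29 − 1² = 28, 29 − 2² = 25 = 5² ⇒ 29 = 2² + 5².
  149: 149 − 1² = 148, 149 − 2² = 145, 149 − 3² = 140, 149 − 4² = 133, 149 − 5² = 124, 149 − 6² = 113, 149 − 7² = 100 = 10² ⇒ 149 = 7² + 10².
  Combine using the Brahmagupta–Fibonacci identity (a² + b²)(c² + d²) = (ac − bd)² + (ad + bc)² = (ac + bd)² + (ad − bc)²:
  29 · 149 = 4321: from (2² + 5²)(7² + 10²), take (2·7 − 5·10, 2·10 + 5·7) = (14 − 50, 20 + 35) = (-36, 55); dropping signs (only squares matter) gives (36, 55); check 36² + 55² = 1296 + 3025 = 4321 ✓.
  Scale by k = 5: (5·36, 5·55) = (180, 275).
Step 4: Order so x ≤ y and verify: 180² + 275² = 32400 + 75625 = 108025 = n. ✓

n = 108025 = 180² + 275² (one valid representation with x ≤ y).


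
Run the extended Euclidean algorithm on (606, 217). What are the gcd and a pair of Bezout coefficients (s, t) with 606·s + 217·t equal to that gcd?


Euclidean algorithm on (606, 217) — divide until remainder is 0:
  606 = 2 · 217 + 172
  217 = 1 · 172 + 45
  172 = 3 · 45 + 37
  45 = 1 · 37 + 8
  37 = 4 · 8 + 5
  8 = 1 · 5 + 3
  5 = 1 · 3 + 2
  3 = 1 · 2 + 1
  2 = 2 · 1 + 0
gcd(606, 217) = 1.
Track Bezout coefficients alongside the remainders: start with r₀ = 606 = a·1 + b·0 (s = 1, t = 0) and r₁ = 217 = a·0 + b·1 (s = 0, t = 1); each new remainder r_{k+1} = r_{k-1} − q_k·r_k inherits s_{k+1} = s_{k-1} − q_k·s_k, t_{k+1} = t_{k-1} − q_k·t_k, so r_k = a·s_k + b·t_k at every step:
  q = 2: r = 172, s = 1 − 2·0 = 1, t = 0 − 2·1 = -2  (check: 606·1 + 217·(-2) = 172)
  q = 1: r = 45, s = 0 − 1·1 = -1, t = 1 − 1·(-2) = 3  (check: 606·(-1) + 217·3 = 45)
  q = 3: r = 37, s = 1 − 3·(-1) = 4, t = -2 − 3·3 = -11  (check: 606·4 + 217·(-11) = 37)
  q = 1: r = 8, s = -1 − 1·4 = -5, t = 3 − 1·(-11) = 14  (check: 606·(-5) + 217·14 = 8)
  q = 4: r = 5, s = 4 − 4·(-5) = 24, t = -11 − 4·14 = -67  (check: 606·24 + 217·(-67) = 5)
  q = 1: r = 3, s = -5 − 1·24 = -29, t = 14 − 1·(-67) = 81  (check: 606·(-29) + 217·81 = 3)
  q = 1: r = 2, s = 24 − 1·(-29) = 53, t = -67 − 1·81 = -148  (check: 606·53 + 217·(-148) = 2)
  q = 1: r = 1, s = -29 − 1·53 = -82, t = 81 − 1·(-148) = 229  (check: 606·(-82) + 217·229 = 1)
The row with r = 1 (the gcd) gives the Bezout coefficients s = -82, t = 229.
Result: 606 · (-82) + 217 · (229) = 1.

gcd(606, 217) = 1; s = -82, t = 229 (check: 606·(-82) + 217·229 = 1).


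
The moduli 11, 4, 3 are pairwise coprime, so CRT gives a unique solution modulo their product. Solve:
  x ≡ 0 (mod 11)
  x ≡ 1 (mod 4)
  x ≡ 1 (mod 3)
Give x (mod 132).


Moduli 11, 4, 3 are pairwise coprime; by CRT there is a unique solution modulo M = 11 · 4 · 3 = 132.
Solve pairwise, accumulating the modulus:
  Start with x ≡ 0 (mod 11).
  Combine with x ≡ 1 (mod 4): since gcd(11, 4) = 1, we get a unique residue mod 44.
    Write x = 0 + 11·t and substitute into x ≡ 1 (mod 4): 11·t ≡ 1 − 0 = 1 (mod 4).
    Reduce coefficients mod 4: 3·t ≡ 1 (mod 4).
    The inverse of 3 mod 4 is 3 (since 3·3 = 9 = 2·4 + 1), so t ≡ 3·1 = 3 ≡ 3 (mod 4).
    Then x = 0 + 11·3 = 33, valid modulo lcm(11, 4) = 44: x ≡ 33 (mod 44).
  Combine with x ≡ 1 (mod 3): since gcd(44, 3) = 1, we get a unique residue mod 132.
    Write x = 33 + 44·t and substitute into x ≡ 1 (mod 3): 44·t ≡ 1 − 33 = -32 (mod 3).
    Reduce coefficients mod 3: 2·t ≡ 1 (mod 3).
    The inverse of 2 mod 3 is 2 (since 2·2 = 4 = 1·3 + 1), so t ≡ 2·1 = 2 ≡ 2 (mod 3).
    Then x = 33 + 44·2 = 121, valid modulo lcm(44, 3) = 132: x ≡ 121 (mod 132).
Verify: 121 mod 11 = 0 ✓, 121 mod 4 = 1 ✓, 121 mod 3 = 1 ✓.

x ≡ 121 (mod 132).


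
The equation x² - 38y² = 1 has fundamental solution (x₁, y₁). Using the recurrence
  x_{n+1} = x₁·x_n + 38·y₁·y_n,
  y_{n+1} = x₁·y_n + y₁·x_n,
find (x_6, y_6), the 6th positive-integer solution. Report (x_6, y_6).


Step 1: Find the fundamental solution (x₁, y₁) of x² - 38y² = 1.
  Expand √38 as a continued fraction. a₀ = ⌊√38⌋ = 6; iterate m_{k+1} = d_k·a_k − m_k, d_{k+1} = (38 − m_{k+1}²)/d_k, a_{k+1} = ⌊(a₀ + m_{k+1})/d_{k+1}⌋ (starting m₀ = 0, d₀ = 1), with convergents p_k = a_k·p_{k-1} + p_{k-2}, q_k = a_k·q_{k-1} + q_{k-2} (p₋₁ = 1, q₋₁ = 0):
  k = 0: a₀ = 6; p₀/q₀ = 6/1; p₀² − 38·q₀² = 36 − 38 = -2.
  k = 1: m = 6, d = 2, a = ⌊(6 + 6)/2⌋ = 6; p/q = (6·6 + 1)/(6·1 + 0) = 37/6; p² − 38·q² = 1369 − 1368 = 1.
  The first convergent with p² − 38·q² = 1 gives the fundamental solution (x₁, y₁) = (37, 6).
Step 2: Apply the recurrence (x_{n+1}, y_{n+1}) = (x₁x_n + 38y₁y_n, x₁y_n + y₁x_n) repeatedly.
  From (x_1, y_1) = (37, 6): x_2 = 37·37 + 38·6·6 = 2737; y_2 = 37·6 + 6·37 = 444.
  From (x_2, y_2) = (2737, 444): x_3 = 37·2737 + 38·6·444 = 202501; y_3 = 37·444 + 6·2737 = 32850.
  From (x_3, y_3) = (202501, 32850): x_4 = 37·202501 + 38·6·32850 = 14982337; y_4 = 37·32850 + 6·202501 = 2430456.
  From (x_4, y_4) = (14982337, 2430456): x_5 = 37·14982337 + 38·6·2430456 = 1108490437; y_5 = 37·2430456 + 6·14982337 = 179820894.
  From (x_5, y_5) = (1108490437, 179820894): x_6 = 37·1108490437 + 38·6·179820894 = 82013310001; y_6 = 37·179820894 + 6·1108490437 = 13304315700.
Step 3: Verify x_6² - 38·y_6² = 6726183017320126620001 - 6726183017320126620000 = 1 (should be 1). ✓

(x_1, y_1) = (37, 6); (x_6, y_6) = (82013310001, 13304315700).


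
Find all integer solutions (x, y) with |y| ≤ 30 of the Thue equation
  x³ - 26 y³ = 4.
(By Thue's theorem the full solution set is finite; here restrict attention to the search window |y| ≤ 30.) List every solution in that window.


The equation is x³ - 26y³ = 4. For fixed y, x³ = 26·y³ + 4, so a solution requires the RHS to be a perfect cube.
Strategy: iterate y from -30 to 30, compute RHS = 26·y³ + 4, and check whether it is a (positive or negative) perfect cube.
Check small values of y:
  y = 0: RHS = 4 is not a perfect cube.
  y = 1: RHS = 30 is not a perfect cube.
  y = -1: RHS = -22 is not a perfect cube.
  y = 2: RHS = 212 is not a perfect cube.
  y = -2: RHS = -204 is not a perfect cube.
  y = 3: RHS = 706 is not a perfect cube.
  y = -3: RHS = -698 is not a perfect cube.
Continuing the search up to |y| = 30 finds no solutions either.
No (x, y) in the scanned range satisfies the equation.

No integer solutions with |y| ≤ 30.


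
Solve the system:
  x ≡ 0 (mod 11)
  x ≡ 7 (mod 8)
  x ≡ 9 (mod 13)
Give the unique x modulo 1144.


Moduli 11, 8, 13 are pairwise coprime; by CRT there is a unique solution modulo M = 11 · 8 · 13 = 1144.
Solve pairwise, accumulating the modulus:
  Start with x ≡ 0 (mod 11).
  Combine with x ≡ 7 (mod 8): since gcd(11, 8) = 1, we get a unique residue mod 88.
    Write x = 0 + 11·t and substitute into x ≡ 7 (mod 8): 11·t ≡ 7 − 0 = 7 (mod 8).
    Reduce coefficients mod 8: 3·t ≡ 7 (mod 8).
    The inverse of 3 mod 8 is 3 (since 3·3 = 9 = 1·8 + 1), so t ≡ 3·7 = 21 ≡ 5 (mod 8).
    Then x = 0 + 11·5 = 55, valid modulo lcm(11, 8) = 88: x ≡ 55 (mod 88).
  Combine with x ≡ 9 (mod 13): since gcd(88, 13) = 1, we get a unique residue mod 1144.
    Write x = 55 + 88·t and substitute into x ≡ 9 (mod 13): 88·t ≡ 9 − 55 = -46 (mod 13).
    Reduce coefficients mod 13: 10·t ≡ 6 (mod 13).
    The inverse of 10 mod 13 is 4 (since 10·4 = 40 = 3·13 + 1), so t ≡ 4·6 = 24 ≡ 11 (mod 13).
    Then x = 55 + 88·11 = 1023, valid modulo lcm(88, 13) = 1144: x ≡ 1023 (mod 1144).
Verify: 1023 mod 11 = 0 ✓, 1023 mod 8 = 7 ✓, 1023 mod 13 = 9 ✓.

x ≡ 1023 (mod 1144).


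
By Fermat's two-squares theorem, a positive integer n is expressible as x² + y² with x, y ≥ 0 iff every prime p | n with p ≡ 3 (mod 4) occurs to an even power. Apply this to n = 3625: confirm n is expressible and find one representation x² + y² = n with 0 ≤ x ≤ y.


Step 1: Factor n = 3625 = 5^3 · 29.
Step 2: Check the mod-4 condition on each prime factor: 5 ≡ 1 (mod 4), exponent 3; 29 ≡ 1 (mod 4), exponent 1.
All primes ≡ 3 (mod 4) appear to even exponent (or don't appear), so by the two-squares theorem n IS expressible as a sum of two squares.
Step 3: Build a representation. Group n = k² · m with k = 5 and m = 5 · 29 = 145 (a product of primes ≡ 1 (mod 4)); a representation of m scales to one of n via (k·x)² + (k·y)² = k²(x² + y²). Each prime p ≡ 1 (mod 4) is itself a sum of two squares; find a² by testing p − a² for a perfect square:
  5: 5 − 1² = 4 = 2² ⇒ 5 = 1² + 2².
  29: 29 − 1² = 28, 29 − 2² = 25 = 5² ⇒ 29 = 2² + 5².
  Combine using the Brahmagupta–Fibonacci identity (a² + b²)(c² + d²) = (ac − bd)² + (ad + bc)² = (ac + bd)² + (ad − bc)²:
  5 · 29 = 145: from (1² + 2²)(2² + 5²), take (1·2 − 2·5, 1·5 + 2·2) = (2 − 10, 5 + 4) = (-8, 9); dropping signs (only squares matter) gives (8, 9); check 8² + 9² = 64 + 81 = 145 ✓.
  Scale by k = 5: (5·8, 5·9) = (40, 45).
Step 4: Order so x ≤ y and verify: 40² + 45² = 1600 + 2025 = 3625 = n. ✓

n = 3625 = 40² + 45² (one valid representation with x ≤ y).


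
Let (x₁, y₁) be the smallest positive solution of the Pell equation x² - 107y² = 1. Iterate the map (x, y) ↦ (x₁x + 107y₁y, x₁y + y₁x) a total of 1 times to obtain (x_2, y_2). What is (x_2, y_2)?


Step 1: Find the fundamental solution (x₁, y₁) of x² - 107y² = 1.
  Expand √107 as a continued fraction. a₀ = ⌊√107⌋ = 10; iterate m_{k+1} = d_k·a_k − m_k, d_{k+1} = (107 − m_{k+1}²)/d_k, a_{k+1} = ⌊(a₀ + m_{k+1})/d_{k+1}⌋ (starting m₀ = 0, d₀ = 1), with convergents p_k = a_k·p_{k-1} + p_{k-2}, q_k = a_k·q_{k-1} + q_{k-2} (p₋₁ = 1, q₋₁ = 0):
  k = 0: a₀ = 10; p₀/q₀ = 10/1; p₀² − 107·q₀² = 100 − 107 = -7.
  k = 1: m = 10, d = 7, a = ⌊(10 + 10)/7⌋ = 2; p/q = (2·10 + 1)/(2·1 + 0) = 21/2; p² − 107·q² = 441 − 428 = 13.
  k = 2: m = 4, d = 13, a = ⌊(10 + 4)/13⌋ = 1; p/q = (1·21 + 10)/(1·2 + 1) = 31/3; p² − 107·q² = 961 − 963 = -2.
  k = 3: m = 9, d = 2, a = ⌊(10 + 9)/2⌋ = 9; p/q = (9·31 + 21)/(9·3 + 2) = 300/29; p² − 107·q² = 90000 − 89987 = 13.
  k = 4: m = 9, d = 13, a = ⌊(10 + 9)/13⌋ = 1; p/q = (1·300 + 31)/(1·29 + 3) = 331/32; p² − 107·q² = 109561 − 109568 = -7.
  k = 5: m = 4, d = 7, a = ⌊(10 + 4)/7⌋ = 2; p/q = (2·331 + 300)/(2·32 + 29) = 962/93; p² − 107·q² = 925444 − 925443 = 1.
  The first convergent with p² − 107·q² = 1 gives the fundamental solution (x₁, y₁) = (962, 93).
Step 2: Apply the recurrence (x_{n+1}, y_{n+1}) = (x₁x_n + 107y₁y_n, x₁y_n + y₁x_n) repeatedly.
  From (x_1, y_1) = (962, 93): x_2 = 962·962 + 107·93·93 = 1850887; y_2 = 962·93 + 93·962 = 178932.
Step 3: Verify x_2² - 107·y_2² = 3425782686769 - 3425782686768 = 1 (should be 1). ✓

(x_1, y_1) = (962, 93); (x_2, y_2) = (1850887, 178932).


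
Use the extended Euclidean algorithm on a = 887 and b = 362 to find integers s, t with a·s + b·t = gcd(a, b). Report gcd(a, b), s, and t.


Euclidean algorithm on (887, 362) — divide until remainder is 0:
  887 = 2 · 362 + 163
  362 = 2 · 163 + 36
  163 = 4 · 36 + 19
  36 = 1 · 19 + 17
  19 = 1 · 17 + 2
  17 = 8 · 2 + 1
  2 = 2 · 1 + 0
gcd(887, 362) = 1.
Track Bezout coefficients alongside the remainders: start with r₀ = 887 = a·1 + b·0 (s = 1, t = 0) and r₁ = 362 = a·0 + b·1 (s = 0, t = 1); each new remainder r_{k+1} = r_{k-1} − q_k·r_k inherits s_{k+1} = s_{k-1} − q_k·s_k, t_{k+1} = t_{k-1} − q_k·t_k, so r_k = a·s_k + b·t_k at every step:
  q = 2: r = 163, s = 1 − 2·0 = 1, t = 0 − 2·1 = -2  (check: 887·1 + 362·(-2) = 163)
  q = 2: r = 36, s = 0 − 2·1 = -2, t = 1 − 2·(-2) = 5  (check: 887·(-2) + 362·5 = 36)
  q = 4: r = 19, s = 1 − 4·(-2) = 9, t = -2 − 4·5 = -22  (check: 887·9 + 362·(-22) = 19)
  q = 1: r = 17, s = -2 − 1·9 = -11, t = 5 − 1·(-22) = 27  (check: 887·(-11) + 362·27 = 17)
  q = 1: r = 2, s = 9 − 1·(-11) = 20, t = -22 − 1·27 = -49  (check: 887·20 + 362·(-49) = 2)
  q = 8: r = 1, s = -11 − 8·20 = -171, t = 27 − 8·(-49) = 419  (check: 887·(-171) + 362·419 = 1)
The row with r = 1 (the gcd) gives the Bezout coefficients s = -171, t = 419.
Result: 887 · (-171) + 362 · (419) = 1.

gcd(887, 362) = 1; s = -171, t = 419 (check: 887·(-171) + 362·419 = 1).


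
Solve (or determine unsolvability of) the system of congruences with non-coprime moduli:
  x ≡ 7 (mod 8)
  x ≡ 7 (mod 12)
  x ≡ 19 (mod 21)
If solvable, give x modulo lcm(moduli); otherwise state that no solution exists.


Moduli 8, 12, 21 are not pairwise coprime, so CRT works modulo lcm(m_i) when all pairwise compatibility conditions hold.
Pairwise compatibility: gcd(m_i, m_j) must divide a_i - a_j for every pair.
Merge one congruence at a time:
  Start: x ≡ 7 (mod 8).
  Combine with x ≡ 7 (mod 12): gcd(8, 12) = 4; 7 - 7 = 0, which IS divisible by 4, so compatible.
    Write x = 7 + 8·t and substitute into x ≡ 7 (mod 12): 8·t ≡ 7 − 7 = 0 (mod 12).
    Divide the congruence (and modulus) by g = 4: 2·t ≡ 0 (mod 3).
    The inverse of 2 mod 3 is 2 (since 2·2 = 4 = 1·3 + 1), so t ≡ 2·0 = 0 ≡ 0 (mod 3).
    Then x = 7 + 8·0 = 7, valid modulo lcm(8, 12) = 24: x ≡ 7 (mod 24).
  Combine with x ≡ 19 (mod 21): gcd(24, 21) = 3; 19 - 7 = 12, which IS divisible by 3, so compatible.
    Write x = 7 + 24·t and substitute into x ≡ 19 (mod 21): 24·t ≡ 19 − 7 = 12 (mod 21).
    Divide the congruence (and modulus) by g = 3: 8·t ≡ 4 (mod 7).
    Reduce coefficients mod 7: 1·t ≡ 4 (mod 7).
    So t ≡ 4 (mod 7).
    Then x = 7 + 24·4 = 103, valid modulo lcm(24, 21) = 168: x ≡ 103 (mod 168).
Verify: 103 mod 8 = 7, 103 mod 12 = 7, 103 mod 21 = 19.

x ≡ 103 (mod 168).


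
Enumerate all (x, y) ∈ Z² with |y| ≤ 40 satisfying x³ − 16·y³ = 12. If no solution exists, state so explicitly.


The equation is x³ - 16y³ = 12. For fixed y, x³ = 16·y³ + 12, so a solution requires the RHS to be a perfect cube.
Strategy: iterate y from -40 to 40, compute RHS = 16·y³ + 12, and check whether it is a (positive or negative) perfect cube.
Check small values of y:
  y = 0: RHS = 12 is not a perfect cube.
  y = 1: RHS = 28 is not a perfect cube.
  y = -1: RHS = -4 is not a perfect cube.
  y = 2: RHS = 140 is not a perfect cube.
  y = -2: RHS = -116 is not a perfect cube.
  y = 3: RHS = 444 is not a perfect cube.
  y = -3: RHS = -420 is not a perfect cube.
Continuing the search up to |y| = 40 finds no solutions either.
No (x, y) in the scanned range satisfies the equation.

No integer solutions with |y| ≤ 40.


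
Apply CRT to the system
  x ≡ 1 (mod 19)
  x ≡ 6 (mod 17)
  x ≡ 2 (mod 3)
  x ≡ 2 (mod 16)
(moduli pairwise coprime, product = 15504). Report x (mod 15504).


Product of moduli M = 19 · 17 · 3 · 16 = 15504.
Merge one congruence at a time:
  Start: x ≡ 1 (mod 19).
  Combine with x ≡ 6 (mod 17); new modulus lcm = 323.
    Write x = 1 + 19·t and substitute into x ≡ 6 (mod 17): 19·t ≡ 6 − 1 = 5 (mod 17).
    Reduce coefficients mod 17: 2·t ≡ 5 (mod 17).
    The inverse of 2 mod 17 is 9 (since 2·9 = 18 = 1·17 + 1), so t ≡ 9·5 = 45 ≡ 11 (mod 17).
    Then x = 1 + 19·11 = 210, valid modulo lcm(19, 17) = 323: x ≡ 210 (mod 323).
  Combine with x ≡ 2 (mod 3); new modulus lcm = 969.
    Write x = 210 + 323·t and substitute into x ≡ 2 (mod 3): 323·t ≡ 2 − 210 = -208 (mod 3).
    Reduce coefficients mod 3: 2·t ≡ 2 (mod 3).
    The inverse of 2 mod 3 is 2 (since 2·2 = 4 = 1·3 + 1), so t ≡ 2·2 = 4 ≡ 1 (mod 3).
    Then x = 210 + 323·1 = 533, valid modulo lcm(323, 3) = 969: x ≡ 533 (mod 969).
  Combine with x ≡ 2 (mod 16); new modulus lcm = 15504.
    Write x = 533 + 969·t and substitute into x ≡ 2 (mod 16): 969·t ≡ 2 − 533 = -531 (mod 16).
    Reduce coefficients mod 16: 9·t ≡ 13 (mod 16).
    The inverse of 9 mod 16 is 9 (since 9·9 = 81 = 5·16 + 1), so t ≡ 9·13 = 117 ≡ 5 (mod 16).
    Then x = 533 + 969·5 = 5378, valid modulo lcm(969, 16) = 15504: x ≡ 5378 (mod 15504).
Verify against each original: 5378 mod 19 = 1, 5378 mod 17 = 6, 5378 mod 3 = 2, 5378 mod 16 = 2.

x ≡ 5378 (mod 15504).


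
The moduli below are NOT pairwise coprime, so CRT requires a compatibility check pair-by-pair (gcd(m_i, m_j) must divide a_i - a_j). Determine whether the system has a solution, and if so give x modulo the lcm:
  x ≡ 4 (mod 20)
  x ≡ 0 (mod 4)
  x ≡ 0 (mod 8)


Moduli 20, 4, 8 are not pairwise coprime, so CRT works modulo lcm(m_i) when all pairwise compatibility conditions hold.
Pairwise compatibility: gcd(m_i, m_j) must divide a_i - a_j for every pair.
Merge one congruence at a time:
  Start: x ≡ 4 (mod 20).
  Combine with x ≡ 0 (mod 4): gcd(20, 4) = 4; 0 - 4 = -4, which IS divisible by 4, so compatible.
    Write x = 4 + 20·t and substitute into x ≡ 0 (mod 4): 20·t ≡ 0 − 4 = -4 (mod 4).
    Divide the congruence (and modulus) by g = 4: 5·t ≡ -1 (mod 1).
    Modulo 1 every t works; take t = 0.
    Then x = 4 + 20·0 = 4, valid modulo lcm(20, 4) = 20: x ≡ 4 (mod 20).
  Combine with x ≡ 0 (mod 8): gcd(20, 8) = 4; 0 - 4 = -4, which IS divisible by 4, so compatible.
    Write x = 4 + 20·t and substitute into x ≡ 0 (mod 8): 20·t ≡ 0 − 4 = -4 (mod 8).
    Divide the congruence (and modulus) by g = 4: 5·t ≡ -1 (mod 2).
    Reduce coefficients mod 2: 1·t ≡ 1 (mod 2).
    So t ≡ 1 (mod 2).
    Then x = 4 + 20·1 = 24, valid modulo lcm(20, 8) = 40: x ≡ 24 (mod 40).
Verify: 24 mod 20 = 4, 24 mod 4 = 0, 24 mod 8 = 0.

x ≡ 24 (mod 40).


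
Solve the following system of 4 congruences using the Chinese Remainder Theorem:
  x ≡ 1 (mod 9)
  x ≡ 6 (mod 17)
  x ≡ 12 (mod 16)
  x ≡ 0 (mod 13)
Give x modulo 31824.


Product of moduli M = 9 · 17 · 16 · 13 = 31824.
Merge one congruence at a time:
  Start: x ≡ 1 (mod 9).
  Combine with x ≡ 6 (mod 17); new modulus lcm = 153.
    Write x = 1 + 9·t and substitute into x ≡ 6 (mod 17): 9·t ≡ 6 − 1 = 5 (mod 17).
    The inverse of 9 mod 17 is 2 (since 9·2 = 18 = 1·17 + 1), so t ≡ 2·5 = 10 ≡ 10 (mod 17).
    Then x = 1 + 9·10 = 91, valid modulo lcm(9, 17) = 153: x ≡ 91 (mod 153).
  Combine with x ≡ 12 (mod 16); new modulus lcm = 2448.
    Write x = 91 + 153·t and substitute into x ≡ 12 (mod 16): 153·t ≡ 12 − 91 = -79 (mod 16).
    Reduce coefficients mod 16: 9·t ≡ 1 (mod 16).
    The inverse of 9 mod 16 is 9 (since 9·9 = 81 = 5·16 + 1), so t ≡ 9·1 = 9 ≡ 9 (mod 16).
    Then x = 91 + 153·9 = 1468, valid modulo lcm(153, 16) = 2448: x ≡ 1468 (mod 2448).
  Combine with x ≡ 0 (mod 13); new modulus lcm = 31824.
    Write x = 1468 + 2448·t and substitute into x ≡ 0 (mod 13): 2448·t ≡ 0 − 1468 = -1468 (mod 13).
    Reduce coefficients mod 13: 4·t ≡ 1 (mod 13).
    The inverse of 4 mod 13 is 10 (since 4·10 = 40 = 3·13 + 1), so t ≡ 10·1 = 10 ≡ 10 (mod 13).
    Then x = 1468 + 2448·10 = 25948, valid modulo lcm(2448, 13) = 31824: x ≡ 25948 (mod 31824).
Verify against each original: 25948 mod 9 = 1, 25948 mod 17 = 6, 25948 mod 16 = 12, 25948 mod 13 = 0.

x ≡ 25948 (mod 31824).


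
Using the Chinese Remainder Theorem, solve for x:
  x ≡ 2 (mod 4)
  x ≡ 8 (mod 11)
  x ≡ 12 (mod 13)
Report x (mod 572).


Moduli 4, 11, 13 are pairwise coprime; by CRT there is a unique solution modulo M = 4 · 11 · 13 = 572.
Solve pairwise, accumulating the modulus:
  Start with x ≡ 2 (mod 4).
  Combine with x ≡ 8 (mod 11): since gcd(4, 11) = 1, we get a unique residue mod 44.
    Write x = 2 + 4·t and substitute into x ≡ 8 (mod 11): 4·t ≡ 8 − 2 = 6 (mod 11).
    The inverse of 4 mod 11 is 3 (since 4·3 = 12 = 1·11 + 1), so t ≡ 3·6 = 18 ≡ 7 (mod 11).
    Then x = 2 + 4·7 = 30, valid modulo lcm(4, 11) = 44: x ≡ 30 (mod 44).
  Combine with x ≡ 12 (mod 13): since gcd(44, 13) = 1, we get a unique residue mod 572.
    Write x = 30 + 44·t and substitute into x ≡ 12 (mod 13): 44·t ≡ 12 − 30 = -18 (mod 13).
    Reduce coefficients mod 13: 5·t ≡ 8 (mod 13).
    The inverse of 5 mod 13 is 8 (since 5·8 = 40 = 3·13 + 1), so t ≡ 8·8 = 64 ≡ 12 (mod 13).
    Then x = 30 + 44·12 = 558, valid modulo lcm(44, 13) = 572: x ≡ 558 (mod 572).
Verify: 558 mod 4 = 2 ✓, 558 mod 11 = 8 ✓, 558 mod 13 = 12 ✓.

x ≡ 558 (mod 572).


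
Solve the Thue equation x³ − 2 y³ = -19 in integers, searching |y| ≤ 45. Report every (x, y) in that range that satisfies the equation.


The equation is x³ - 2y³ = -19. For fixed y, x³ = 2·y³ − 19, so a solution requires the RHS to be a perfect cube.
Strategy: iterate y from -45 to 45, compute RHS = 2·y³ − 19, and check whether it is a (positive or negative) perfect cube.
Check small values of y:
  y = 0: RHS = -19 is not a perfect cube.
  y = 1: RHS = -17 is not a perfect cube.
  y = -1: RHS = -21 is not a perfect cube.
  y = 2: RHS = -3 is not a perfect cube.
  y = -2: RHS = -35 is not a perfect cube.
  y = 3: RHS = 35 is not a perfect cube.
  y = -3: RHS = -73 is not a perfect cube.
Continuing the search up to |y| = 45 finds no solutions either.
No (x, y) in the scanned range satisfies the equation.

No integer solutions with |y| ≤ 45.


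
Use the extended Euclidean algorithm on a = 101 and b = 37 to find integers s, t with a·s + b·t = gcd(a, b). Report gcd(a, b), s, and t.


Euclidean algorithm on (101, 37) — divide until remainder is 0:
  101 = 2 · 37 + 27
  37 = 1 · 27 + 10
  27 = 2 · 10 + 7
  10 = 1 · 7 + 3
  7 = 2 · 3 + 1
  3 = 3 · 1 + 0
gcd(101, 37) = 1.
Track Bezout coefficients alongside the remainders: start with r₀ = 101 = a·1 + b·0 (s = 1, t = 0) and r₁ = 37 = a·0 + b·1 (s = 0, t = 1); each new remainder r_{k+1} = r_{k-1} − q_k·r_k inherits s_{k+1} = s_{k-1} − q_k·s_k, t_{k+1} = t_{k-1} − q_k·t_k, so r_k = a·s_k + b·t_k at every step:
  q = 2: r = 27, s = 1 − 2·0 = 1, t = 0 − 2·1 = -2  (check: 101·1 + 37·(-2) = 27)
  q = 1: r = 10, s = 0 − 1·1 = -1, t = 1 − 1·(-2) = 3  (check: 101·(-1) + 37·3 = 10)
  q = 2: r = 7, s = 1 − 2·(-1) = 3, t = -2 − 2·3 = -8  (check: 101·3 + 37·(-8) = 7)
  q = 1: r = 3, s = -1 − 1·3 = -4, t = 3 − 1·(-8) = 11  (check: 101·(-4) + 37·11 = 3)
  q = 2: r = 1, s = 3 − 2·(-4) = 11, t = -8 − 2·11 = -30  (check: 101·11 + 37·(-30) = 1)
The row with r = 1 (the gcd) gives the Bezout coefficients s = 11, t = -30.
Result: 101 · (11) + 37 · (-30) = 1.

gcd(101, 37) = 1; s = 11, t = -30 (check: 101·11 + 37·(-30) = 1).


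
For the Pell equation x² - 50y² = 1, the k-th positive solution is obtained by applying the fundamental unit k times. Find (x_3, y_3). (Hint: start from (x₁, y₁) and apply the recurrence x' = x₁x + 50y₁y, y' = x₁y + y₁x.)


Step 1: Find the fundamental solution (x₁, y₁) of x² - 50y² = 1.
  Expand √50 as a continued fraction. a₀ = ⌊√50⌋ = 7; iterate m_{k+1} = d_k·a_k − m_k, d_{k+1} = (50 − m_{k+1}²)/d_k, a_{k+1} = ⌊(a₀ + m_{k+1})/d_{k+1}⌋ (starting m₀ = 0, d₀ = 1), with convergents p_k = a_k·p_{k-1} + p_{k-2}, q_k = a_k·q_{k-1} + q_{k-2} (p₋₁ = 1, q₋₁ = 0):
  k = 0: a₀ = 7; p₀/q₀ = 7/1; p₀² − 50·q₀² = 49 − 50 = -1.
  k = 1: m = 7, d = 1, a = ⌊(7 + 7)/1⌋ = 14; p/q = (14·7 + 1)/(14·1 + 0) = 99/14; p² − 50·q² = 9801 − 9800 = 1.
  The first convergent with p² − 50·q² = 1 gives the fundamental solution (x₁, y₁) = (99, 14).
Step 2: Apply the recurrence (x_{n+1}, y_{n+1}) = (x₁x_n + 50y₁y_n, x₁y_n + y₁x_n) repeatedly.
  From (x_1, y_1) = (99, 14): x_2 = 99·99 + 50·14·14 = 19601; y_2 = 99·14 + 14·99 = 2772.
  From (x_2, y_2) = (19601, 2772): x_3 = 99·19601 + 50·14·2772 = 3880899; y_3 = 99·2772 + 14·19601 = 548842.
Step 3: Verify x_3² - 50·y_3² = 15061377048201 - 15061377048200 = 1 (should be 1). ✓

(x_1, y_1) = (99, 14); (x_3, y_3) = (3880899, 548842).


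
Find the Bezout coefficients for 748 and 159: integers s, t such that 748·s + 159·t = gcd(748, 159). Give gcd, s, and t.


Euclidean algorithm on (748, 159) — divide until remainder is 0:
  748 = 4 · 159 + 112
  159 = 1 · 112 + 47
  112 = 2 · 47 + 18
  47 = 2 · 18 + 11
  18 = 1 · 11 + 7
  11 = 1 · 7 + 4
  7 = 1 · 4 + 3
  4 = 1 · 3 + 1
  3 = 3 · 1 + 0
gcd(748, 159) = 1.
Track Bezout coefficients alongside the remainders: start with r₀ = 748 = a·1 + b·0 (s = 1, t = 0) and r₁ = 159 = a·0 + b·1 (s = 0, t = 1); each new remainder r_{k+1} = r_{k-1} − q_k·r_k inherits s_{k+1} = s_{k-1} − q_k·s_k, t_{k+1} = t_{k-1} − q_k·t_k, so r_k = a·s_k + b·t_k at every step:
  q = 4: r = 112, s = 1 − 4·0 = 1, t = 0 − 4·1 = -4  (check: 748·1 + 159·(-4) = 112)
  q = 1: r = 47, s = 0 − 1·1 = -1, t = 1 − 1·(-4) = 5  (check: 748·(-1) + 159·5 = 47)
  q = 2: r = 18, s = 1 − 2·(-1) = 3, t = -4 − 2·5 = -14  (check: 748·3 + 159·(-14) = 18)
  q = 2: r = 11, s = -1 − 2·3 = -7, t = 5 − 2·(-14) = 33  (check: 748·(-7) + 159·33 = 11)
  q = 1: r = 7, s = 3 − 1·(-7) = 10, t = -14 − 1·33 = -47  (check: 748·10 + 159·(-47) = 7)
  q = 1: r = 4, s = -7 − 1·10 = -17, t = 33 − 1·(-47) = 80  (check: 748·(-17) + 159·80 = 4)
  q = 1: r = 3, s = 10 − 1·(-17) = 27, t = -47 − 1·80 = -127  (check: 748·27 + 159·(-127) = 3)
  q = 1: r = 1, s = -17 − 1·27 = -44, t = 80 − 1·(-127) = 207  (check: 748·(-44) + 159·207 = 1)
The row with r = 1 (the gcd) gives the Bezout coefficients s = -44, t = 207.
Result: 748 · (-44) + 159 · (207) = 1.

gcd(748, 159) = 1; s = -44, t = 207 (check: 748·(-44) + 159·207 = 1).
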